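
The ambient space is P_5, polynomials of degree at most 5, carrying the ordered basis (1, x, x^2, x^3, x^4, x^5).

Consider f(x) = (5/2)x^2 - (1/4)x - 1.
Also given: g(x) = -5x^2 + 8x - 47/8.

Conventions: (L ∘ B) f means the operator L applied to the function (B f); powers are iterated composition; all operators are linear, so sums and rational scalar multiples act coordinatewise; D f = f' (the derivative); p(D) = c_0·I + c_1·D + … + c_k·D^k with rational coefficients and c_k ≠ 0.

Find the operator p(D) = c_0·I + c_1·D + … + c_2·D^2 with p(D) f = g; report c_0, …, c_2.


c_0 = -2, c_1 = 3/2, c_2 = -3/2

D^0 f = (5/2)x^2 - (1/4)x - 1
D^1 f = 5x - 1/4
D^2 f = 5
matching coefficients of g against c_0 f + c_1 Df + … from the top degree down determines the c_i
solution: c_0 = -2, c_1 = 3/2, c_2 = -3/2


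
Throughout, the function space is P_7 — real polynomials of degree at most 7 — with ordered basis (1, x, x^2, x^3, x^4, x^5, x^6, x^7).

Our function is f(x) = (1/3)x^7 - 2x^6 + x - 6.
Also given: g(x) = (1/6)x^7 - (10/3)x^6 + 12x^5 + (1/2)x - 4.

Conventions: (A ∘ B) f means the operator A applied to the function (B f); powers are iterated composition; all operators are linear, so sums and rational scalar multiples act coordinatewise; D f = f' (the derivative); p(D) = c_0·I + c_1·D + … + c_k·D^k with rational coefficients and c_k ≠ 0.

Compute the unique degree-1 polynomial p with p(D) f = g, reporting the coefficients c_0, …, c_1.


p(D) = (1/2)·I − D, i.e. c_0 = 1/2, c_1 = -1

D^0 f = (1/3)x^7 - 2x^6 + x - 6
D^1 f = (7/3)x^6 - 12x^5 + 1
matching coefficients of g against c_0 f + c_1 Df + … from the top degree down determines the c_i
solution: c_0 = 1/2, c_1 = -1


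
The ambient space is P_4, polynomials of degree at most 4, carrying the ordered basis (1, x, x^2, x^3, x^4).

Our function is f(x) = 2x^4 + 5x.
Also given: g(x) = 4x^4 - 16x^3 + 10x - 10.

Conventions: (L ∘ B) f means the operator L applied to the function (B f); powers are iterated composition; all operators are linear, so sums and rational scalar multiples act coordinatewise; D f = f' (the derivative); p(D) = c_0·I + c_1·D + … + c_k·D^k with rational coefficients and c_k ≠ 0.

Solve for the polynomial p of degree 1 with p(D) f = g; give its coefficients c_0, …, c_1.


p(D) = 2·I − 2·D, i.e. c_0 = 2, c_1 = -2

D^0 f = 2x^4 + 5x
D^1 f = 8x^3 + 5
matching coefficients of g against c_0 f + c_1 Df + … from the top degree down determines the c_i
solution: c_0 = 2, c_1 = -2


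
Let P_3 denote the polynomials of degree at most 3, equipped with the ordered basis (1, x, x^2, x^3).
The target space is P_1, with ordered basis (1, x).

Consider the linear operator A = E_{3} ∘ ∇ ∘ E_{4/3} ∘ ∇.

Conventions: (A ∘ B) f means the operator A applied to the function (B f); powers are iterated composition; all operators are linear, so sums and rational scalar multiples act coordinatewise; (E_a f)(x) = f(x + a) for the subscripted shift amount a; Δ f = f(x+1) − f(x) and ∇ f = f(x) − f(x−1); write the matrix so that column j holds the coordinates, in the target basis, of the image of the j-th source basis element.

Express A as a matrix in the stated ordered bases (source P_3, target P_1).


the matrix is [[0, 0, 2, 20]; [0, 0, 0, 6]] (rows listed top to bottom)

image of 1: 0
image of x: 0
image of x^2: 2
image of x^3: 6x + 20
each image's coordinates form column j of the matrix


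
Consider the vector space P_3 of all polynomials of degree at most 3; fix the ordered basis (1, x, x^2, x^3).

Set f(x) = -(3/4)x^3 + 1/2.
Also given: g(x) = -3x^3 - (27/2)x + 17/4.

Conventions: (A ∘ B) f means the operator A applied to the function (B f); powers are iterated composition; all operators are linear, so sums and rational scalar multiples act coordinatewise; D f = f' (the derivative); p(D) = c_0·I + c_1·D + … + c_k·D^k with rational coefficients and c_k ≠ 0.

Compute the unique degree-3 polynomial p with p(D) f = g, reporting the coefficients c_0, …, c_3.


D^0 f = -(3/4)x^3 + 1/2
D^1 f = -(9/4)x^2
D^2 f = -(9/2)x
D^3 f = -9/2
matching coefficients of g against c_0 f + c_1 Df + … from the top degree down determines the c_i
solution: c_0 = 4, c_1 = 0, c_2 = 3, c_3 = -1/2

c_0 = 4, c_1 = 0, c_2 = 3, c_3 = -1/2


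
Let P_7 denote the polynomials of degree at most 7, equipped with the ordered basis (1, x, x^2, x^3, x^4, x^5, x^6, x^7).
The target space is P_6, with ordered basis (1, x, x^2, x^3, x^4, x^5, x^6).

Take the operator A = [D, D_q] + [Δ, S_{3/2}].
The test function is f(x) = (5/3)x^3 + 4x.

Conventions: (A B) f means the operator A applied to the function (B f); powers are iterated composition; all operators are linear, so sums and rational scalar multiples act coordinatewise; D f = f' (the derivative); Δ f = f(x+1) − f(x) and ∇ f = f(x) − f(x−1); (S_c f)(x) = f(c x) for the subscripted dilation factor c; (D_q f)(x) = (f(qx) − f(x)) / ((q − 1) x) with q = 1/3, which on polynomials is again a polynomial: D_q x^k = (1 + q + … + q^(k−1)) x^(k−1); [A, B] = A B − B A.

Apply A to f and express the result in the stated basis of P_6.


g(x) = (45/8)x^2 + (1625/216)x + 143/24

D_q f = (65/27)x^2 + 4
D D_q f = (130/27)x
D f = 5x^2 + 4
D_q D f = (20/3)x
[D, D_q] f = -(50/27)x
S_{3/2} f = (45/8)x^3 + 6x
Δ S_{3/2} f = (135/8)x^2 + (135/8)x + 93/8
Δ f = 5x^2 + 5x + 17/3
S_{3/2} Δ f = (45/4)x^2 + (15/2)x + 17/3
[Δ, S_{3/2}] f = (45/8)x^2 + (75/8)x + 143/24
([D, D_q] + [Δ, S_{3/2}]) f = (45/8)x^2 + (1625/216)x + 143/24


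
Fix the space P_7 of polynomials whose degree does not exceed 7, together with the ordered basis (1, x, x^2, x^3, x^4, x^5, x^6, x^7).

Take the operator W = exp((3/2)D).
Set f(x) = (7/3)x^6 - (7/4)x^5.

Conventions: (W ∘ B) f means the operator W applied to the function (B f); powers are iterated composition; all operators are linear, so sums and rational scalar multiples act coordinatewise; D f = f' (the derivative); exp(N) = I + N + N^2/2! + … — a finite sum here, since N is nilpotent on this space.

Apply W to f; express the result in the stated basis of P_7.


g(x) = (7/3)x^6 + (77/4)x^5 + (525/8)x^4 + (945/8)x^3 + (945/8)x^2 + (3969/64)x + 1701/128

order-1 term: 21x^5 - (105/8)x^4
order-2 term: (315/4)x^4 - (315/8)x^3
order-3 term: (315/2)x^3 - (945/16)x^2
order-4 term: (2835/16)x^2 - (2835/64)x
order-5 term: (1701/16)x - 1701/128
order-6 term: 1701/64
the series for exp((3/2)D) f terminates at order 6
exp((3/2)D) f = (7/3)x^6 + (77/4)x^5 + (525/8)x^4 + (945/8)x^3 + (945/8)x^2 + (3969/64)x + 1701/128


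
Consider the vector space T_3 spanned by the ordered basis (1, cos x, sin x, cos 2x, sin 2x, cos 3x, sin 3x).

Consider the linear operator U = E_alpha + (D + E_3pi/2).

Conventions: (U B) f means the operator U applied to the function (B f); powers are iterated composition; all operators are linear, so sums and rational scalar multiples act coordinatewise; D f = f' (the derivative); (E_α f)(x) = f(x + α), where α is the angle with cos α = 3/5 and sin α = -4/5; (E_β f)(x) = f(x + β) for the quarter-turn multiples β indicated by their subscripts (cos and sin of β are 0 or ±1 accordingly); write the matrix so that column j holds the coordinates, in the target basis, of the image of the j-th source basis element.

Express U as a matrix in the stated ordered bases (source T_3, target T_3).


the matrix is [[2, 0, 0, 0, 0, 0, 0]; [0, 3/5, -4/5, 0, 0, 0, 0]; [0, 4/5, 3/5, 0, 0, 0, 0]; [0, 0, 0, -32/25, 26/25, 0, 0]; [0, 0, 0, -26/25, -32/25, 0, 0]; [0, 0, 0, 0, 0, -117/125, 456/125]; [0, 0, 0, 0, 0, -456/125, -117/125]] (rows listed top to bottom)

image of 1: 2
image of cos x: (3/5)cos x + (4/5)sin x
image of sin x: -(4/5)cos x + (3/5)sin x
image of cos 2x: -(32/25)cos 2x - (26/25)sin 2x
image of sin 2x: (26/25)cos 2x - (32/25)sin 2x
image of cos 3x: -(117/125)cos 3x - (456/125)sin 3x
image of sin 3x: (456/125)cos 3x - (117/125)sin 3x
each image's coordinates form column j of the matrix


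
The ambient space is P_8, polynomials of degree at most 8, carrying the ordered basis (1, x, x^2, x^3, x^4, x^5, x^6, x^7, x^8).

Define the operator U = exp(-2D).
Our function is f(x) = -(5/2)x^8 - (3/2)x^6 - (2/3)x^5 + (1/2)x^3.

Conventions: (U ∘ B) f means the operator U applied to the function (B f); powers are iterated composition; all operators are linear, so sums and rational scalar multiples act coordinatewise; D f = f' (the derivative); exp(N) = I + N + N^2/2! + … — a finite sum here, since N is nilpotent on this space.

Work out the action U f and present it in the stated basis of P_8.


order-1 term: 40x^7 + 18x^5 + (20/3)x^4 - 3x^2
order-2 term: -280x^6 - 90x^4 - (80/3)x^3 + 6x
order-3 term: 1120x^5 + 240x^3 + (160/3)x^2 - 4
order-4 term: -2800x^4 - 360x^2 - (160/3)x
order-5 term: 4480x^3 + 288x + 64/3
order-6 term: -4480x^2 - 96
order-7 term: 2560x
order-8 term: -640
the series for exp(-2D) f terminates at order 8
exp(-2D) f = -(5/2)x^8 + 40x^7 - (563/2)x^6 + (3412/3)x^5 - (8650/3)x^4 + (28163/6)x^3 - (14369/3)x^2 + (8402/3)x - 2156/3

g(x) = -(5/2)x^8 + 40x^7 - (563/2)x^6 + (3412/3)x^5 - (8650/3)x^4 + (28163/6)x^3 - (14369/3)x^2 + (8402/3)x - 2156/3


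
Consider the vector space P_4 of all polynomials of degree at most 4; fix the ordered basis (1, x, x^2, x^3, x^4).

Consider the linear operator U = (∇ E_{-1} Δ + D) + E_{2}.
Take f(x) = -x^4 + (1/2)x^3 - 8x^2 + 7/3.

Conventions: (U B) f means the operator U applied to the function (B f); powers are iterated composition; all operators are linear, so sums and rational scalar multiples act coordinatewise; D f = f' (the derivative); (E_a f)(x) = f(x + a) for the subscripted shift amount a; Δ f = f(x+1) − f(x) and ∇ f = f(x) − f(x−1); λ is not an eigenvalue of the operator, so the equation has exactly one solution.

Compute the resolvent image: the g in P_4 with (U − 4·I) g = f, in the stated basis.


the image equals g(x) = (1/3)x^4 + (7/6)x^3 + (61/6)x^2 + (254/9)x + 467/9

write g with unknown coordinates in the stated basis and equate coefficients in (U − 4·I) g = f
solving from the highest basis element down gives g = (1/3)x^4 + (7/6)x^3 + (61/6)x^2 + (254/9)x + 467/9
check: U g = (1/3)x^4 + (31/6)x^3 + (98/3)x^2 + (1016/9)x + 1889/9
so U g − 4·g = -x^4 + (1/2)x^3 - 8x^2 + 7/3 = f ✓


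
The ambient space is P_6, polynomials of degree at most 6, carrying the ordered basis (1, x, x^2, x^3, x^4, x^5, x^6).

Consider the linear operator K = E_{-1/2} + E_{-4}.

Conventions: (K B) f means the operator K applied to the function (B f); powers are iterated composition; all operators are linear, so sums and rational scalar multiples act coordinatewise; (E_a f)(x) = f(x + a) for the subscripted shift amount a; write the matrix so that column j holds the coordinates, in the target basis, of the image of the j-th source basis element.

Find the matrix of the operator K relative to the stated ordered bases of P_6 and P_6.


image of 1: 2
image of x: 2x - 9/2
image of x^2: 2x^2 - 9x + 65/4
image of x^3: 2x^3 - (27/2)x^2 + (195/4)x - 513/8
image of x^4: 2x^4 - 18x^3 + (195/2)x^2 - (513/2)x + 4097/16
image of x^5: 2x^5 - (45/2)x^4 + (325/2)x^3 - (2565/4)x^2 + (20485/16)x - 32769/32
image of x^6: 2x^6 - 27x^5 + (975/4)x^4 - (2565/2)x^3 + (61455/16)x^2 - (98307/16)x + 262145/64
each image's coordinates form column j of the matrix

the matrix is [[2, -9/2, 65/4, -513/8, 4097/16, -32769/32, 262145/64]; [0, 2, -9, 195/4, -513/2, 20485/16, -98307/16]; [0, 0, 2, -27/2, 195/2, -2565/4, 61455/16]; [0, 0, 0, 2, -18, 325/2, -2565/2]; [0, 0, 0, 0, 2, -45/2, 975/4]; [0, 0, 0, 0, 0, 2, -27]; [0, 0, 0, 0, 0, 0, 2]] (rows listed top to bottom)


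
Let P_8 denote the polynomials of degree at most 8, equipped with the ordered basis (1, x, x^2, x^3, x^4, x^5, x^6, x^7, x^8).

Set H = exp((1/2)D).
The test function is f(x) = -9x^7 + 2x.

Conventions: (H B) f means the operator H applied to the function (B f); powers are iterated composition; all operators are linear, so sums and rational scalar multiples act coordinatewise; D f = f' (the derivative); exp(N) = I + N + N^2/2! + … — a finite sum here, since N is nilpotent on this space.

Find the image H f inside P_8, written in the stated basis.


g(x) = -9x^7 - (63/2)x^6 - (189/4)x^5 - (315/8)x^4 - (315/16)x^3 - (189/32)x^2 + (65/64)x + 119/128

order-1 term: -(63/2)x^6 + 1
order-2 term: -(189/4)x^5
order-3 term: -(315/8)x^4
order-4 term: -(315/16)x^3
order-5 term: -(189/32)x^2
order-6 term: -(63/64)x
order-7 term: -9/128
the series for exp((1/2)D) f terminates at order 7
exp((1/2)D) f = -9x^7 - (63/2)x^6 - (189/4)x^5 - (315/8)x^4 - (315/16)x^3 - (189/32)x^2 + (65/64)x + 119/128


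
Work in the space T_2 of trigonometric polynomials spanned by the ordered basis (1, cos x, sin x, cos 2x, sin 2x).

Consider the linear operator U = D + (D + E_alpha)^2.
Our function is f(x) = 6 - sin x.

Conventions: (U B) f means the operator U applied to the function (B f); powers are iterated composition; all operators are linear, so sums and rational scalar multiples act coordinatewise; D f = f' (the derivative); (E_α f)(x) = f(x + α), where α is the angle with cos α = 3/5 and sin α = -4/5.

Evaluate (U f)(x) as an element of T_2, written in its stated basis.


g(x) = 6 - (31/25)cos x - (8/25)sin x

D f = -cos x
D f = -cos x
E_alpha f = 6 + (4/5)cos x - (3/5)sin x
(D + E_alpha) f = 6 - (1/5)cos x - (3/5)sin x
D (D + E_alpha) f = -(3/5)cos x + (1/5)sin x
E_alpha (D + E_alpha) f = 6 + (9/25)cos x - (13/25)sin x
(D + E_alpha) (D + E_alpha) f = 6 - (6/25)cos x - (8/25)sin x
(D + (D + E_alpha)^2) f = 6 - (31/25)cos x - (8/25)sin x


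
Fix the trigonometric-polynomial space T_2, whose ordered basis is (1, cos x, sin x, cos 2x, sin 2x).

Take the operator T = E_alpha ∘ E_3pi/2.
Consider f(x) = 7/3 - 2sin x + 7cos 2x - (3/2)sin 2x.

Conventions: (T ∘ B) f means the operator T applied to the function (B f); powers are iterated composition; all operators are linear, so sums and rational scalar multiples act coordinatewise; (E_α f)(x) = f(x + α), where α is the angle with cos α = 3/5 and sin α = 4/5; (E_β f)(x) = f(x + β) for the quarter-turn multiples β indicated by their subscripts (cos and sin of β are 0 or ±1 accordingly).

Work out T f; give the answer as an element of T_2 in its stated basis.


the image equals g(x) = 7/3 + (6/5)cos x - (8/5)sin x + (17/5)cos 2x + (63/10)sin 2x

E_3pi/2 f = 7/3 + 2cos x - 7cos 2x + (3/2)sin 2x
E_alpha E_3pi/2 f = 7/3 + (6/5)cos x - (8/5)sin x + (17/5)cos 2x + (63/10)sin 2x


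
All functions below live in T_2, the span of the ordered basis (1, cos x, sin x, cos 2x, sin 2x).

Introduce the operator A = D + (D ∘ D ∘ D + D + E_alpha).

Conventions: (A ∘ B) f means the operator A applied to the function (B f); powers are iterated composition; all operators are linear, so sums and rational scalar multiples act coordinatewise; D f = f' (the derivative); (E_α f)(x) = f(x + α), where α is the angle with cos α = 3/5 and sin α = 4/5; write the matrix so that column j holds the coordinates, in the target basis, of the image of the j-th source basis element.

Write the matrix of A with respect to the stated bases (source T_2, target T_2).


the matrix is [[1, 0, 0, 0, 0]; [0, 3/5, 9/5, 0, 0]; [0, -9/5, 3/5, 0, 0]; [0, 0, 0, -7/25, -76/25]; [0, 0, 0, 76/25, -7/25]] (rows listed top to bottom)

image of 1: 1
image of cos x: (3/5)cos x - (9/5)sin x
image of sin x: (9/5)cos x + (3/5)sin x
image of cos 2x: -(7/25)cos 2x + (76/25)sin 2x
image of sin 2x: -(76/25)cos 2x - (7/25)sin 2x
each image's coordinates form column j of the matrix


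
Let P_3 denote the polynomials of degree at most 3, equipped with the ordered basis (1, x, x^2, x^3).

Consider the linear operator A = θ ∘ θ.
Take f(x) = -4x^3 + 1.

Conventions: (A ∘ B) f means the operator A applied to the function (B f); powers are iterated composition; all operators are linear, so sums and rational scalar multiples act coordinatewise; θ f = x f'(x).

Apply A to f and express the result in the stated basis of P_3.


the result is g(x) = -36x^3

θ f = -12x^3
θ θ f = -36x^3


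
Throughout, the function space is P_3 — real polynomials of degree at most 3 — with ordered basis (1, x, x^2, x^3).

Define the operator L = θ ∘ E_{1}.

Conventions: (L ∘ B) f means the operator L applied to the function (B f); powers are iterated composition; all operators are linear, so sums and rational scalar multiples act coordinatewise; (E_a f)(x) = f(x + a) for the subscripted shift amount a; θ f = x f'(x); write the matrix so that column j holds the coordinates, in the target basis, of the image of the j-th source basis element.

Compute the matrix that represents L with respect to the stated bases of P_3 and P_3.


image of 1: 0
image of x: x
image of x^2: 2x^2 + 2x
image of x^3: 3x^3 + 6x^2 + 3x
each image's coordinates form column j of the matrix

the matrix is [[0, 0, 0, 0]; [0, 1, 2, 3]; [0, 0, 2, 6]; [0, 0, 0, 3]] (rows listed top to bottom)


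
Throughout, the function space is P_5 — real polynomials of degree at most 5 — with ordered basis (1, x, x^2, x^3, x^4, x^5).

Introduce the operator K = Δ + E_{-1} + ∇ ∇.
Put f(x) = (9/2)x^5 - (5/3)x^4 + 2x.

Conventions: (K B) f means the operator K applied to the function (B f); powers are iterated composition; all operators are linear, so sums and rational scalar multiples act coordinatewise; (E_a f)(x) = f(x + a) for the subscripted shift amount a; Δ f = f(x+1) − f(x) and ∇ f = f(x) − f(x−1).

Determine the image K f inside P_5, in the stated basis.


g(x) = (9/2)x^5 - (5/3)x^4 + 180x^3 - 310x^2 + 402x - 485/3

Δ f = (45/2)x^4 + (115/3)x^3 + 35x^2 + (95/6)x + 29/6
E_{-1} f = (9/2)x^5 - (145/6)x^4 + (155/3)x^3 - 55x^2 + (187/6)x - 49/6
∇ f = (45/2)x^4 - (155/3)x^3 + 55x^2 - (175/6)x + 49/6
∇ ∇ f = 90x^3 - 290x^2 + 355x - 475/3
(Δ + E_{-1} + ∇ ∇) f = (9/2)x^5 - (5/3)x^4 + 180x^3 - 310x^2 + 402x - 485/3


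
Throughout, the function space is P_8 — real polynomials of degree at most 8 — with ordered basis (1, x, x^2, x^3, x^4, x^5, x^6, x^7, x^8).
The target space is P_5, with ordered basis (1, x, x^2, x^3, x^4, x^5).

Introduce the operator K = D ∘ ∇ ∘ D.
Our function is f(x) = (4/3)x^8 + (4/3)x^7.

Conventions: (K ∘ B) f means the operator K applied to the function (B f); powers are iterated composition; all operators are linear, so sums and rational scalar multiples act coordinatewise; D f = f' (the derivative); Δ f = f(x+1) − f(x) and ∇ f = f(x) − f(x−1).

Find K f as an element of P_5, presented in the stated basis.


D f = (32/3)x^7 + (28/3)x^6
∇ D f = (224/3)x^6 - 168x^5 + (700/3)x^4 - (560/3)x^3 + 84x^2 - (56/3)x + 4/3
D ∇ D f = 448x^5 - 840x^4 + (2800/3)x^3 - 560x^2 + 168x - 56/3

the result is g(x) = 448x^5 - 840x^4 + (2800/3)x^3 - 560x^2 + 168x - 56/3


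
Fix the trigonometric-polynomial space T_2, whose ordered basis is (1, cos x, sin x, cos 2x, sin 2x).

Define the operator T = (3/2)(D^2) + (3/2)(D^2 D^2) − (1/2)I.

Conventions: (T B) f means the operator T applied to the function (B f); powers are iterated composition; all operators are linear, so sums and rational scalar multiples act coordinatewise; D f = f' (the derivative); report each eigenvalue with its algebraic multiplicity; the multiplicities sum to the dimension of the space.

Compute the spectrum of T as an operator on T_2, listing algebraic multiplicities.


λ = -1/2 (multiplicity 3), λ = 35/2 (multiplicity 2)

image of 1: -1/2
image of cos x: -(1/2)cos x
image of sin x: -(1/2)sin x
image of cos 2x: (35/2)cos 2x
image of sin 2x: (35/2)sin 2x
the matrix is diagonal; its diagonal is (-1/2, -1/2, -1/2, 35/2, 35/2)
for a triangular matrix the eigenvalues are the diagonal entries, with algebraic multiplicity their repetition count


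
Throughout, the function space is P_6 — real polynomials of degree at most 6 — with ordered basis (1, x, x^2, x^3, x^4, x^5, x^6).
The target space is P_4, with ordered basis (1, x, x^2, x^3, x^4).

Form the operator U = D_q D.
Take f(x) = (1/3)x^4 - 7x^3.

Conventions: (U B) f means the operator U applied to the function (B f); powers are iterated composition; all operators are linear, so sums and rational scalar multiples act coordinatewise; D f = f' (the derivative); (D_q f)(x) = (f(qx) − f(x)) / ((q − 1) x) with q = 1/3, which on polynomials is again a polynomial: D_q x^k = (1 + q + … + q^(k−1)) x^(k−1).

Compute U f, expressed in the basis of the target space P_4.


g(x) = (52/27)x^2 - 28x

D f = (4/3)x^3 - 21x^2
D_q D f = (52/27)x^2 - 28x


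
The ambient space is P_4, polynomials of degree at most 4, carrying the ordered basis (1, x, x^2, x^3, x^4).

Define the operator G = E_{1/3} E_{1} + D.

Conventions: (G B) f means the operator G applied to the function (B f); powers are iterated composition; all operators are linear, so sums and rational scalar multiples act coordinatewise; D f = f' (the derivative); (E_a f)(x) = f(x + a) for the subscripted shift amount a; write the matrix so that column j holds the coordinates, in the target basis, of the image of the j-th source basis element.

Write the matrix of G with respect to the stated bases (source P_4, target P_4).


the matrix is [[1, 7/3, 16/9, 64/27, 256/81]; [0, 1, 14/3, 16/3, 256/27]; [0, 0, 1, 7, 32/3]; [0, 0, 0, 1, 28/3]; [0, 0, 0, 0, 1]] (rows listed top to bottom)

image of 1: 1
image of x: x + 7/3
image of x^2: x^2 + (14/3)x + 16/9
image of x^3: x^3 + 7x^2 + (16/3)x + 64/27
image of x^4: x^4 + (28/3)x^3 + (32/3)x^2 + (256/27)x + 256/81
each image's coordinates form column j of the matrix


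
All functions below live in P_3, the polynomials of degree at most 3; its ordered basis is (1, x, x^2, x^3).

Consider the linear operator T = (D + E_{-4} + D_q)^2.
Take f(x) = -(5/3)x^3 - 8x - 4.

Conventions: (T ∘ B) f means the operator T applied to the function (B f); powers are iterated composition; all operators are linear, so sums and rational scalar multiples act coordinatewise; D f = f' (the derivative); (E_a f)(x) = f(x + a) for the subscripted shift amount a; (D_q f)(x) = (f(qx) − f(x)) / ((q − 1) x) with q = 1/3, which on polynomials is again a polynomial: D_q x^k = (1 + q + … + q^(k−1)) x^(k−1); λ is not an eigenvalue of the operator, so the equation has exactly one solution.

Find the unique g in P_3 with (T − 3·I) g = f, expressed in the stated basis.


write g with unknown coordinates in the stated basis and equate coefficients in (T − 3·I) g = f
solving from the highest basis element down gives g = (5/6)x^3 - (170/27)x^2 + (2378/27)x - 36286/81
check: T g = (5/6)x^3 - (170/9)x^2 + (2306/9)x - 36394/27
so T g − 3·g = -(5/3)x^3 - 8x - 4 = f ✓

g(x) = (5/6)x^3 - (170/27)x^2 + (2378/27)x - 36286/81


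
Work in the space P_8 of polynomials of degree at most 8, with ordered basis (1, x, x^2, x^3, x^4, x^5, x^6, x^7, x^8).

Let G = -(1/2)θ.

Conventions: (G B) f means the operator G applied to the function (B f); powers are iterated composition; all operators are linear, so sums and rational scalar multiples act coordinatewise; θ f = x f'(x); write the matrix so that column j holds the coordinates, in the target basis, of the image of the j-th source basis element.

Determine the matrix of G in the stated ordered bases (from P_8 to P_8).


image of 1: 0
image of x: -(1/2)x
image of x^2: -x^2
image of x^3: -(3/2)x^3
image of x^4: -2x^4
image of x^5: -(5/2)x^5
image of x^6: -3x^6
image of x^7: -(7/2)x^7
image of x^8: -4x^8
each image's coordinates form column j of the matrix

the matrix is [[0, 0, 0, 0, 0, 0, 0, 0, 0]; [0, -1/2, 0, 0, 0, 0, 0, 0, 0]; [0, 0, -1, 0, 0, 0, 0, 0, 0]; [0, 0, 0, -3/2, 0, 0, 0, 0, 0]; [0, 0, 0, 0, -2, 0, 0, 0, 0]; [0, 0, 0, 0, 0, -5/2, 0, 0, 0]; [0, 0, 0, 0, 0, 0, -3, 0, 0]; [0, 0, 0, 0, 0, 0, 0, -7/2, 0]; [0, 0, 0, 0, 0, 0, 0, 0, -4]] (rows listed top to bottom)


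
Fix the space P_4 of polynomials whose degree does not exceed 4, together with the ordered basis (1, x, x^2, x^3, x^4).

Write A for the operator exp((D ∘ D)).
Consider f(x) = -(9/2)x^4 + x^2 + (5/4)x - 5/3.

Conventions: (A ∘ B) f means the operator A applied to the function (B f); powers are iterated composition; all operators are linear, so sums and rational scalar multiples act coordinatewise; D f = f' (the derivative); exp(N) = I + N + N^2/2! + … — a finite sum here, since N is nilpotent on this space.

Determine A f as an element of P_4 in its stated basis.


order-1 term: -54x^2 + 2
order-2 term: -54
the series for exp((D ∘ D)) f terminates at order 2
exp((D ∘ D)) f = -(9/2)x^4 - 53x^2 + (5/4)x - 161/3

the image equals g(x) = -(9/2)x^4 - 53x^2 + (5/4)x - 161/3


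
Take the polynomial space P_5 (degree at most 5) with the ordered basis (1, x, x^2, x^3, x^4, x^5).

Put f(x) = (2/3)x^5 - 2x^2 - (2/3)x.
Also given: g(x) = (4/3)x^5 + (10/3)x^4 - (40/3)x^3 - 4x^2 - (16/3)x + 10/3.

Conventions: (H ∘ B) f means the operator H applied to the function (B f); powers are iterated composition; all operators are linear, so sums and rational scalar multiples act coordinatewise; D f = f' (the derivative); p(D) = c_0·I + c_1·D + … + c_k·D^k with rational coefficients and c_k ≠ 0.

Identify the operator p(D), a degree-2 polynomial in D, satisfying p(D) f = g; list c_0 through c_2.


D^0 f = (2/3)x^5 - 2x^2 - (2/3)x
D^1 f = (10/3)x^4 - 4x - 2/3
D^2 f = (40/3)x^3 - 4
matching coefficients of g against c_0 f + c_1 Df + … from the top degree down determines the c_i
solution: c_0 = 2, c_1 = 1, c_2 = -1

c_0 = 2, c_1 = 1, c_2 = -1


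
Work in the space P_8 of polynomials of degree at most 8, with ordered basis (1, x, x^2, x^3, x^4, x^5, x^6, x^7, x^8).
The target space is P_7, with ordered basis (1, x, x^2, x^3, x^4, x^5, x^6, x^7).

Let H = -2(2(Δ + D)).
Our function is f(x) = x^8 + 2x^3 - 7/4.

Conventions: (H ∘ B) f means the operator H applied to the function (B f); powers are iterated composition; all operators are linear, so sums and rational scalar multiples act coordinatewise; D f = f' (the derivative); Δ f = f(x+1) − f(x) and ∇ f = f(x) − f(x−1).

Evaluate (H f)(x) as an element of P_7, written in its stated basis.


the image equals g(x) = -64x^7 - 112x^6 - 224x^5 - 280x^4 - 224x^3 - 160x^2 - 56x - 12

Δ f = 8x^7 + 28x^6 + 56x^5 + 70x^4 + 56x^3 + 34x^2 + 14x + 3
D f = 8x^7 + 6x^2
(Δ + D) f = 16x^7 + 28x^6 + 56x^5 + 70x^4 + 56x^3 + 40x^2 + 14x + 3
(2(Δ + D)) f = 32x^7 + 56x^6 + 112x^5 + 140x^4 + 112x^3 + 80x^2 + 28x + 6
(-2(2(Δ + D))) f = -64x^7 - 112x^6 - 224x^5 - 280x^4 - 224x^3 - 160x^2 - 56x - 12


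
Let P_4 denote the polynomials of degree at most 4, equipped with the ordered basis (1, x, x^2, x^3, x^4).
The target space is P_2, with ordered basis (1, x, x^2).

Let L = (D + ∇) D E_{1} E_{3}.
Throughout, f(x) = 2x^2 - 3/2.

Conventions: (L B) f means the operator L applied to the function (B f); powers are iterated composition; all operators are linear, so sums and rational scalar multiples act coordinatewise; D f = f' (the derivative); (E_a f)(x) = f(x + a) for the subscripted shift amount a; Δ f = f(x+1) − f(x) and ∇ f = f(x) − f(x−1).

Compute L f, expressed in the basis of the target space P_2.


E_{3} f = 2x^2 + 12x + 33/2
E_{1} E_{3} f = 2x^2 + 16x + 61/2
D E_{1} E_{3} f = 4x + 16
D (D E_{1} E_{3}) f = 4
∇ (D E_{1} E_{3}) f = 4
(D + ∇) (D E_{1} E_{3}) f = 8

g(x) = 8


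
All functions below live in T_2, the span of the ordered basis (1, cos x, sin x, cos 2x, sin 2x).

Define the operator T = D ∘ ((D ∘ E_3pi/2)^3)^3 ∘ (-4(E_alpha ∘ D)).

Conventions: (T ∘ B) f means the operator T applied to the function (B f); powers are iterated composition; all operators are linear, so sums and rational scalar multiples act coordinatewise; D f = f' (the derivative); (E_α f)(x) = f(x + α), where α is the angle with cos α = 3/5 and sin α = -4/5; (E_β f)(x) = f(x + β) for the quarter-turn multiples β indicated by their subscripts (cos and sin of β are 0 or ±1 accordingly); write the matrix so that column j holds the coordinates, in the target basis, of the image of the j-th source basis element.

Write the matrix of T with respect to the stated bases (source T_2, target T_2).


image of 1: 0
image of cos x: (12/5)cos x + (16/5)sin x
image of sin x: -(16/5)cos x + (12/5)sin x
image of cos 2x: -(196608/25)cos 2x - (57344/25)sin 2x
image of sin 2x: (57344/25)cos 2x - (196608/25)sin 2x
each image's coordinates form column j of the matrix

the matrix is [[0, 0, 0, 0, 0]; [0, 12/5, -16/5, 0, 0]; [0, 16/5, 12/5, 0, 0]; [0, 0, 0, -196608/25, 57344/25]; [0, 0, 0, -57344/25, -196608/25]] (rows listed top to bottom)


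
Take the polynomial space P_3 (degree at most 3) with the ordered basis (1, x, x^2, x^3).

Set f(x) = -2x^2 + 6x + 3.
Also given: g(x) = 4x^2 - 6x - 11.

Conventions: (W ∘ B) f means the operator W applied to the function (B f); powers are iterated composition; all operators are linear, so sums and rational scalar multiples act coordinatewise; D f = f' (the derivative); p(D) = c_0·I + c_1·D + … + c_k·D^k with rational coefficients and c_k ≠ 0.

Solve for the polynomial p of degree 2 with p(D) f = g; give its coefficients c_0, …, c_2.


p(D) = -2·I − (3/2)·D − D^2, i.e. c_0 = -2, c_1 = -3/2, c_2 = -1

D^0 f = -2x^2 + 6x + 3
D^1 f = -4x + 6
D^2 f = -4
matching coefficients of g against c_0 f + c_1 Df + … from the top degree down determines the c_i
solution: c_0 = -2, c_1 = -3/2, c_2 = -1


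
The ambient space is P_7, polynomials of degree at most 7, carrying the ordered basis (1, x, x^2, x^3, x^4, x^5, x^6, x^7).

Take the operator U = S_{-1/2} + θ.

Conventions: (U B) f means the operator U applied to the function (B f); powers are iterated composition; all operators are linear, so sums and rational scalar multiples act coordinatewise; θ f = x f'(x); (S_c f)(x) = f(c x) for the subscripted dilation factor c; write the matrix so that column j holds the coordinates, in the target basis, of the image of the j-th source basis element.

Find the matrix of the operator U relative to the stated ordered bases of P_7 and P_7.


the matrix is [[1, 0, 0, 0, 0, 0, 0, 0]; [0, 1/2, 0, 0, 0, 0, 0, 0]; [0, 0, 9/4, 0, 0, 0, 0, 0]; [0, 0, 0, 23/8, 0, 0, 0, 0]; [0, 0, 0, 0, 65/16, 0, 0, 0]; [0, 0, 0, 0, 0, 159/32, 0, 0]; [0, 0, 0, 0, 0, 0, 385/64, 0]; [0, 0, 0, 0, 0, 0, 0, 895/128]] (rows listed top to bottom)

image of 1: 1
image of x: (1/2)x
image of x^2: (9/4)x^2
image of x^3: (23/8)x^3
image of x^4: (65/16)x^4
image of x^5: (159/32)x^5
image of x^6: (385/64)x^6
image of x^7: (895/128)x^7
each image's coordinates form column j of the matrix


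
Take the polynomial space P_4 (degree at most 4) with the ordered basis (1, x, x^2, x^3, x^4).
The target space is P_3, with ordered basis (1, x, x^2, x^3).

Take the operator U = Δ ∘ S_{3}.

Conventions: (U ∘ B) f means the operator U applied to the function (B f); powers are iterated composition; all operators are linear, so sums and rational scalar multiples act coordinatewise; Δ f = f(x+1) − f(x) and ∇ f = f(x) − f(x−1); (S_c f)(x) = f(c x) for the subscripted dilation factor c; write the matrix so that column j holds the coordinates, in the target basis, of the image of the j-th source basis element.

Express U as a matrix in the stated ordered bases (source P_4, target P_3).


image of 1: 0
image of x: 3
image of x^2: 18x + 9
image of x^3: 81x^2 + 81x + 27
image of x^4: 324x^3 + 486x^2 + 324x + 81
each image's coordinates form column j of the matrix

the matrix is [[0, 3, 9, 27, 81]; [0, 0, 18, 81, 324]; [0, 0, 0, 81, 486]; [0, 0, 0, 0, 324]] (rows listed top to bottom)


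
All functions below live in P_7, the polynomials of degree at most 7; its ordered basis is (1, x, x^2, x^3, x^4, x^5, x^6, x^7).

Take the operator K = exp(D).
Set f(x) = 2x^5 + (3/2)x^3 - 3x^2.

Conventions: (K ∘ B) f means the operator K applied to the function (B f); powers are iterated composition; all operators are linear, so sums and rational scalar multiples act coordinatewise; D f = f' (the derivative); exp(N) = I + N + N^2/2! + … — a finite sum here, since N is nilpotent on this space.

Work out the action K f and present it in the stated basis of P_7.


order-1 term: 10x^4 + (9/2)x^2 - 6x
order-2 term: 20x^3 + (9/2)x - 3
order-3 term: 20x^2 + 3/2
order-4 term: 10x
order-5 term: 2
the series for exp(D) f terminates at order 5
exp(D) f = 2x^5 + 10x^4 + (43/2)x^3 + (43/2)x^2 + (17/2)x + 1/2

the image equals g(x) = 2x^5 + 10x^4 + (43/2)x^3 + (43/2)x^2 + (17/2)x + 1/2


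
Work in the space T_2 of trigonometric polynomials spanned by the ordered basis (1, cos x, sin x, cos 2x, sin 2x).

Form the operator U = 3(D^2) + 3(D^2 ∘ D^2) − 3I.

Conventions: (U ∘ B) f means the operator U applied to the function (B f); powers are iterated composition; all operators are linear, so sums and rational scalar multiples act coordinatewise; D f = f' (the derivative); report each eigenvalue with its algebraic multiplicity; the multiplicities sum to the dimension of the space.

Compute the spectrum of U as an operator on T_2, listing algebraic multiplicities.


image of 1: -3
image of cos x: -3cos x
image of sin x: -3sin x
image of cos 2x: 33cos 2x
image of sin 2x: 33sin 2x
the matrix is diagonal; its diagonal is (-3, -3, -3, 33, 33)
for a triangular matrix the eigenvalues are the diagonal entries, with algebraic multiplicity their repetition count

λ = -3 (multiplicity 3), λ = 33 (multiplicity 2)


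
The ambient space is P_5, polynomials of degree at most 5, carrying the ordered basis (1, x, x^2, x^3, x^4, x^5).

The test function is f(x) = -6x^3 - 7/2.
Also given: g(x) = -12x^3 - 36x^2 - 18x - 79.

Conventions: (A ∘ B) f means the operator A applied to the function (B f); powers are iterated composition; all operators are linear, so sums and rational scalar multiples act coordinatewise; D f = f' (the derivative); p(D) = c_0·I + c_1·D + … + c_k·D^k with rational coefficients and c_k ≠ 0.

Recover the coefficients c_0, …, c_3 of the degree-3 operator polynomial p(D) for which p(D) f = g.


p(D) = 2·I + 2·D + (1/2)·D^2 + 2·D^3, i.e. c_0 = 2, c_1 = 2, c_2 = 1/2, c_3 = 2

D^0 f = -6x^3 - 7/2
D^1 f = -18x^2
D^2 f = -36x
D^3 f = -36
matching coefficients of g against c_0 f + c_1 Df + … from the top degree down determines the c_i
solution: c_0 = 2, c_1 = 2, c_2 = 1/2, c_3 = 2


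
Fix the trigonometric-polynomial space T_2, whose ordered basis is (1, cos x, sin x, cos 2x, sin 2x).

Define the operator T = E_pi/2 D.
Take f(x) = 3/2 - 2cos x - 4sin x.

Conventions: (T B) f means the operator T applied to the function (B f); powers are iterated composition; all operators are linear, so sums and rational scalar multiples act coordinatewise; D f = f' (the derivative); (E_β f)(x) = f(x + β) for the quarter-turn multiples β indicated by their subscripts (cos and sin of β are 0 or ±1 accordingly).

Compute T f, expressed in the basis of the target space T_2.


g(x) = 2cos x + 4sin x

D f = -4cos x + 2sin x
E_pi/2 D f = 2cos x + 4sin x


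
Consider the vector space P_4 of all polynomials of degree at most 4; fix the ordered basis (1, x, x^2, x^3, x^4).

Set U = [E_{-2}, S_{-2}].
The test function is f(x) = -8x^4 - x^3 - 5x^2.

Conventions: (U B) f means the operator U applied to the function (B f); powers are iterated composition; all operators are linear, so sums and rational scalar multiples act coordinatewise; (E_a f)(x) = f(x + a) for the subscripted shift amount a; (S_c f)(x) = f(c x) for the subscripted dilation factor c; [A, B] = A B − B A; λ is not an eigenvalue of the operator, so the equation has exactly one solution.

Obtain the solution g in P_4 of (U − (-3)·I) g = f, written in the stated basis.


write g with unknown coordinates in the stated basis and equate coefficients in (U − (-3)·I) g = f
solving from the highest basis element down gives g = -(8/3)x^4 - 171x^3 + (13075/3)x^2 + (90752/3)x - 220852/3
check: U g = 512x^3 - 13080x^2 - 90752x + 220852
so U g − (-3)·g = -8x^4 - x^3 - 5x^2 = f ✓

the image equals g(x) = -(8/3)x^4 - 171x^3 + (13075/3)x^2 + (90752/3)x - 220852/3


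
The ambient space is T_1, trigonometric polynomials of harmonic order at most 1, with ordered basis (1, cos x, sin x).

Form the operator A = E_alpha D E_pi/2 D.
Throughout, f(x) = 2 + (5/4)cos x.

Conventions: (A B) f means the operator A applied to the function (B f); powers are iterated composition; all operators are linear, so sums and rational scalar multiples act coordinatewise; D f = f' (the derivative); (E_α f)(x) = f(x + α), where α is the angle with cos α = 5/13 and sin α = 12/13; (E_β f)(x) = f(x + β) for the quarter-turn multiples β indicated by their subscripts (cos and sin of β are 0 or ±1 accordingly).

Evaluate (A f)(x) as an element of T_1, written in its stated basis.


the image equals g(x) = (15/13)cos x + (25/52)sin x

D f = -(5/4)sin x
E_pi/2 D f = -(5/4)cos x
D (E_pi/2 D) f = (5/4)sin x
E_alpha D (E_pi/2 D) f = (15/13)cos x + (25/52)sin x


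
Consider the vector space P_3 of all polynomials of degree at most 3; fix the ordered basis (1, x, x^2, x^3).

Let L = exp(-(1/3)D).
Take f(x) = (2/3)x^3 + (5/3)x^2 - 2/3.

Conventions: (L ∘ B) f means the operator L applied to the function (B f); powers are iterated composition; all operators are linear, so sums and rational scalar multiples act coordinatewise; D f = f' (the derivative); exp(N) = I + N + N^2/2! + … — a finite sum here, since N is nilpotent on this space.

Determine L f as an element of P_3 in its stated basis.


g(x) = (2/3)x^3 + x^2 - (8/9)x - 41/81

order-1 term: -(2/3)x^2 - (10/9)x
order-2 term: (2/9)x + 5/27
order-3 term: -2/81
the series for exp(-(1/3)D) f terminates at order 3
exp(-(1/3)D) f = (2/3)x^3 + x^2 - (8/9)x - 41/81


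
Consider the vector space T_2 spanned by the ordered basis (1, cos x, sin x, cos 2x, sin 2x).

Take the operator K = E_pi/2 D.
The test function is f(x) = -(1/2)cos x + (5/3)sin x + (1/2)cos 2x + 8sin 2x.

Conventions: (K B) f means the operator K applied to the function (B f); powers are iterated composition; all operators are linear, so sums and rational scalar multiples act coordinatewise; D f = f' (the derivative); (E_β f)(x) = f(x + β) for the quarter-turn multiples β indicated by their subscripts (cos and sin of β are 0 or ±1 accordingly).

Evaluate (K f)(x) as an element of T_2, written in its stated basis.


D f = (5/3)cos x + (1/2)sin x + 16cos 2x - sin 2x
E_pi/2 D f = (1/2)cos x - (5/3)sin x - 16cos 2x + sin 2x

the result is g(x) = (1/2)cos x - (5/3)sin x - 16cos 2x + sin 2x


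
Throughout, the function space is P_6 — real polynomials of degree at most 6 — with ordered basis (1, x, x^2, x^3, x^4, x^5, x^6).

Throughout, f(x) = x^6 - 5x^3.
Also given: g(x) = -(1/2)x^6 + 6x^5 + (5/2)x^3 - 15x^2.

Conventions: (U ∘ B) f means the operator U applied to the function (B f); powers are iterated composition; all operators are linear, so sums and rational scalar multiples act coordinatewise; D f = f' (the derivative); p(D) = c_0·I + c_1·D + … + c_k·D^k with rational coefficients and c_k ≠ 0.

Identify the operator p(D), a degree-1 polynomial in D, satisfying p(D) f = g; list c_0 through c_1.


p(D) = -(1/2)·I + D, i.e. c_0 = -1/2, c_1 = 1

D^0 f = x^6 - 5x^3
D^1 f = 6x^5 - 15x^2
matching coefficients of g against c_0 f + c_1 Df + … from the top degree down determines the c_i
solution: c_0 = -1/2, c_1 = 1


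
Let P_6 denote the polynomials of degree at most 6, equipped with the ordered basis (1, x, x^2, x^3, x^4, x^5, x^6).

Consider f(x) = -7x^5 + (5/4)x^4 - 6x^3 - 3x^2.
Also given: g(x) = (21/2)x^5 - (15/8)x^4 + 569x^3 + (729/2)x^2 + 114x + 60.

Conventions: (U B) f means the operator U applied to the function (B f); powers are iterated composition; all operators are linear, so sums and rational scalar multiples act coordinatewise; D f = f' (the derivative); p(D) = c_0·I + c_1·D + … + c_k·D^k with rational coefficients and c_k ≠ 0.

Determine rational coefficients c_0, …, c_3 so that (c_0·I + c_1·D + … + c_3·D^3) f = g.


p(D) = -(3/2)·I − 4·D^2 − D^3, i.e. c_0 = -3/2, c_1 = 0, c_2 = -4, c_3 = -1

D^0 f = -7x^5 + (5/4)x^4 - 6x^3 - 3x^2
D^1 f = -35x^4 + 5x^3 - 18x^2 - 6x
D^2 f = -140x^3 + 15x^2 - 36x - 6
D^3 f = -420x^2 + 30x - 36
matching coefficients of g against c_0 f + c_1 Df + … from the top degree down determines the c_i
solution: c_0 = -3/2, c_1 = 0, c_2 = -4, c_3 = -1
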